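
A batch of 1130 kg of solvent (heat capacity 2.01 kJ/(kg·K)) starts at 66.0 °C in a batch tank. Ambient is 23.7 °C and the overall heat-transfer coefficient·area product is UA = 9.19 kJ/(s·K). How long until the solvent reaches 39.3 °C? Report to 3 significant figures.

247 s

Lumped-capacitance energy balance: M c_p dT/dt = UA(T_amb − T).
τ = M c_p/UA = 247.15 s; T_ss = T_amb = 23.700 °C.
T(t) = T_ss + (T₀ − T_ss)e^(−t/τ); set T = 39.3:
t = −τ ln[(T − T_ss)/(T₀ − T_ss)] = −247.15 · ln(0.36879) = 246.54 s.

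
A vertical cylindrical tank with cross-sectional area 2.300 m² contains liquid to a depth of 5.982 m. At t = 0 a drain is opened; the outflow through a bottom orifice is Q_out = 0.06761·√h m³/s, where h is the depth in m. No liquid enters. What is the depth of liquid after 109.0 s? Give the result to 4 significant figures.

With no inflow, A dh/dt = −0.06761 √h.
∫ h^(−1/2) dh = −(0.06761/A) ∫ dt, giving 2√h = 2√h₀ − (0.06761/A) t.
√h = √5.982 − 0.06761·109.0/(2·2.300) = 2.44581 − 1.60206 = 0.843750.
h = 0.843750² = 0.711914 m.

0.7119 m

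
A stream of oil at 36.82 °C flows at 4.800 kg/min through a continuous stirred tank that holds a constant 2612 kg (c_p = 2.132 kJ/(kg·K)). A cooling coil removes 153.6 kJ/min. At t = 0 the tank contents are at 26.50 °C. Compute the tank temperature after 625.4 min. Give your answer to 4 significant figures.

23.30 °C

M c_p dT/dt = ṁ c_p (T_in − T) − Q̇.
τ = M/ṁ = 544.167 min; T_ss = T_in − Q̇/(ṁ c_p) = 36.82 − 153.6/(4.800·2.132) = 21.8106 °C.
Solution: T(t) = T_ss + (T₀ − T_ss) e^(−t/τ).
T(625.4) = 21.8106 + (4.68938)·e^(−625.4/544.167) = 21.8106 + (4.68938)·0.316865 = 23.2965 °C.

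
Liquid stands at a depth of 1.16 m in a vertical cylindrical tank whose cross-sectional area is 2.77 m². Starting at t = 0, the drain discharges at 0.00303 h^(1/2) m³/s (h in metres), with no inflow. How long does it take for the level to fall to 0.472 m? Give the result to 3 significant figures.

713 s

A dh/dt = −Q_out = −0.00303 √h.
This is separable: 2 d(√h)/dt = −0.00303/A, so √h = √h₀ − (0.00303/(2A)) t.
t = 2A(√h₀ − √h)/0.00303 = 2·2.77·(√1.16 − √0.472)/0.00303
  = 5.5400 × (1.0770 − 0.68702) / 0.00303 = 713.09 s.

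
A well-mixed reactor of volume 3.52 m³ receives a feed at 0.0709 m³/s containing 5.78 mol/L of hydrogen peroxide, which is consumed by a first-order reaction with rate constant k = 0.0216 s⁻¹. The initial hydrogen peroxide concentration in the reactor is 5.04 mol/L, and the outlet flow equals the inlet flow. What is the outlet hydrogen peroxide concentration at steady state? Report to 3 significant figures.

2.79 mol/L

V dC/dt = Q(C_in − C) − k V C.
Steady state (dC/dt = 0): C_ss = Q C_in/(Q + kV) = C_in/(1 + kV/Q).
C_ss = 0.0709·5.78/(0.0709 + 0.0216·3.52) = 0.40980/0.14693 = 2.7891 mol/L.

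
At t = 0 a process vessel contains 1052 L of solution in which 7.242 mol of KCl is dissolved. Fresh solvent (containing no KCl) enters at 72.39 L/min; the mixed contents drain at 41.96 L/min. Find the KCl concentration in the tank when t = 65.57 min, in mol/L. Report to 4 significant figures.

Let m(t) be the amount of KCl. Volume: V(t) = V₀ + (Q_in − Q_out) t = 1052 + 30.4300 t; V(65.57) = 3047.30 L.
Solute balance: dm/dt = 0 − Q_out C = −Q_out m/V(t).
Separate: dm/m = −Q_out dt/V(t) ⇒ ln(m/m₀) = −(Q_out/(Q_in−Q_out)) ln(V/V₀).
m = m₀ (V₀/V)^(Q_out/(Q_in−Q_out)) = 7.242 × (1052/3047.30)^(1.37890) = 1.67088 mol.
C = m/V = 1.67088/3047.30 = 0.000548316 mol/L.

0.0005483 mol/L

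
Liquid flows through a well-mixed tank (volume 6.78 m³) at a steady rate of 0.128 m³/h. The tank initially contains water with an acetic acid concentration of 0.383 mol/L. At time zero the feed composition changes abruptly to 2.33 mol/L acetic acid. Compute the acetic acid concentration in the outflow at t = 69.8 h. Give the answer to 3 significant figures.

Transient balance on the dissolved component: V dC/dt = Q(C_in − C).
Time constant τ = V/Q = 6.78/0.128 = 52.969 h.
C approaches C_in exponentially: C(t) = C_in + (C₀ − C_in) e^(−t/τ).
C(69.8) = 2.33 + (0.383 − 2.33)·e^(−69.8/52.969) = 2.33 + (-1.9470)·0.26773 = 1.8087 mol/L.

1.81 mol/L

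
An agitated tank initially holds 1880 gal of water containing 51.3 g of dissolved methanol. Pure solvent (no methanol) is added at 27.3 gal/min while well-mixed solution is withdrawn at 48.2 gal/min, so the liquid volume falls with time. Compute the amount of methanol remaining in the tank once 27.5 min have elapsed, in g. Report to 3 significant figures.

22.1 g

Total volume: dV/dt = Q_in − Q_out = -20.900 gal/min, so V(t) = 1880 − 20.900 t and V(27.5) = 1305.2 gal.
No methanol enters, so dm/dt = −Q_out · (m/V).
Separate: dm/m = −Q_out dt/V(t) ⇒ ln(m/m₀) = −(Q_out/(Q_in−Q_out)) ln(V/V₀).
m = m₀ (V₀/V)^(Q_out/(Q_in−Q_out)) = 51.3 × (1880/1305.2)^(-2.3062) = 22.114 g.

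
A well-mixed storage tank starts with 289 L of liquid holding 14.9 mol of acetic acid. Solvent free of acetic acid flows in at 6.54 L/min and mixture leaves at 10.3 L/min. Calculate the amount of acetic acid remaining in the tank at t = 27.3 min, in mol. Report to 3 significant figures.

4.48 mol

Total volume: dV/dt = Q_in − Q_out = -3.7600 L/min, so V(t) = 289 − 3.7600 t and V(27.3) = 186.35 L.
Species balance (pure solvent in): dm/dt = −Q_out · m/V(t).
dm/m = −Q_out dt/(V₀ − 3.7600 t); integrating gives ln(m/m₀) = −(Q_out/(Q_in−Q_out)) ln(V/V₀).
m = m₀ (V₀/V)^(Q_out/(Q_in−Q_out)) = 14.9 × (289/186.35)^(-2.7394) = 4.4788 mol.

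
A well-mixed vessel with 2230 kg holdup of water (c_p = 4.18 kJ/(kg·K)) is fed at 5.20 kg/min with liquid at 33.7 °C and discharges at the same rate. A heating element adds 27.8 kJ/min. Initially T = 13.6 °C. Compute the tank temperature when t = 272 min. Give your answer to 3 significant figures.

23.6 °C

Heat balance on the well-mixed liquid: M c_p dT/dt = ṁ c_p (T_in − T) + 27.8.
Rearrange: dT/dt = (T_ss − T)/τ with τ = M/ṁ = 428.85 min and T_ss = T_in + Q̇/(ṁ c_p) = 34.979 °C.
This is linear first-order; T(t) = T_ss + (T₀ − T_ss) e^(−t/τ).
T(272) = 34.979 + (-21.379)·e^(−272/428.85) = 34.979 + (-21.379)·0.53033 = 23.641 °C.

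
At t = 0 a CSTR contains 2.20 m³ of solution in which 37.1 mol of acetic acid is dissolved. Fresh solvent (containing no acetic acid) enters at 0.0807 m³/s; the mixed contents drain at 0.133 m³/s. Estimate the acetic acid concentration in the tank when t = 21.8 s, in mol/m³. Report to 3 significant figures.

Total volume: dV/dt = Q_in − Q_out = -0.052300 m³/s, so V(t) = 2.20 − 0.052300 t and V(21.8) = 1.0599 m³.
Species balance (pure solvent in): dm/dt = −Q_out · m/V(t).
dm/m = −Q_out dt/(V₀ − 0.052300 t); integrating gives ln(m/m₀) = −(Q_out/(Q_in−Q_out)) ln(V/V₀).
m = m₀ (V₀/V)^(Q_out/(Q_in−Q_out)) = 37.1 × (2.20/1.0599)^(-2.5430) = 5.7915 mol.
C = m/V = 5.7915/1.0599 = 5.4644 mol/m³.

5.46 mol/m³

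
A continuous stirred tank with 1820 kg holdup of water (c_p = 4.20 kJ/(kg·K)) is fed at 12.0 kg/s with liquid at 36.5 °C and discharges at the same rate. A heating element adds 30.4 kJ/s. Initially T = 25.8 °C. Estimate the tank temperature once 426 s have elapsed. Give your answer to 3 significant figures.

Unsteady energy balance on the tank contents: M c_p dT/dt = ṁ c_p (T_in − T) + 30.4.
τ = M/ṁ = 151.67 s; T_ss = T_in + Q̇/(ṁ c_p) = 36.5 + 30.4/(12.0·4.20) = 37.103 °C.
This is linear first-order; T(t) = T_ss + (T₀ − T_ss) e^(−t/τ).
T(426) = 37.103 + (-11.303)·e^(−426/151.67) = 37.103 + (-11.303)·0.060278 = 36.422 °C.

36.4 °C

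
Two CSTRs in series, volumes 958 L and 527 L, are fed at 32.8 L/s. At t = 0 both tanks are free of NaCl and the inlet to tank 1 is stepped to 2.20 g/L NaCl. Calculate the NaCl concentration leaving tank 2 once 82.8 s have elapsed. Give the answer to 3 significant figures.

1.93 g/L

Species balance on tank i: dCᵢ/dt = (Cᵢ₋₁ − Cᵢ)/τᵢ with τᵢ = Vᵢ/Q.
τ₁ = 958/32.8 = 29.207 s; τ₂ = 527/32.8 = 16.067 s.
Tank 1: C₁ = C_in(1 − e^(−t/τ₁)). Tank 2 (τ₁ ≠ τ₂): C₂ = C_in[1 − (τ₁ e^(−t/τ₁) − τ₂ e^(−t/τ₂))/(τ₁ − τ₂)].
At t = 82.8: e^(−t/τ₁) = 0.058724, e^(−t/τ₂) = 0.0057797.
C₂ = 2.20·[1 − (29.207·0.058724 − 16.067·0.0057797)/(13.140)] = 2.20·0.87654 = 1.9284 g/L.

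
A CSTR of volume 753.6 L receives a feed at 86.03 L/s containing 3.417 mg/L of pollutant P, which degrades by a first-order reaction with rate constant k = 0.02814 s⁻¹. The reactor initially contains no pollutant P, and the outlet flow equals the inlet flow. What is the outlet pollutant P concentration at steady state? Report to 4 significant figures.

2.741 mg/L

Accumulation = in − out − consumed: V dC/dt = Q C_in − Q C − k V C.
At steady state: 0 = Q C_in − (Q + kV) C_ss, so C_ss = Q C_in/(Q + kV).
C_ss = 86.03·3.417/(86.03 + 0.02814·753.6) = 293.965/107.236 = 2.74128 mg/L.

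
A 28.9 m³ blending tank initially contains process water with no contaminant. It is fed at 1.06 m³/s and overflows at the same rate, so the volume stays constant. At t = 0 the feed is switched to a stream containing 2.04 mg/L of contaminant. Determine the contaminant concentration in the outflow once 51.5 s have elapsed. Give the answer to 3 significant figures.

Species balance on the tank: V dC/dt = Q(C_in − C).
So dC/dt = (C_in − C)/τ with τ = V/Q = 28.9/1.06 = 27.264 s.
C approaches C_in exponentially: C(t) = C_in + (C₀ − C_in) e^(−t/τ).
C(51.5) = 2.04 + (0 − 2.04)·e^(−51.5/27.264) = 2.04 + (-2.0400)·0.15123 = 1.7315 mg/L.

1.73 mg/L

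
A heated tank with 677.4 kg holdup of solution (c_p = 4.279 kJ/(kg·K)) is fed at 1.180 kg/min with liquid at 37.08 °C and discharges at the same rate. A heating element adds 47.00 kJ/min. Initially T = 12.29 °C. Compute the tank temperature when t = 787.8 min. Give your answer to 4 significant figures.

M c_p dT/dt = ṁ c_p (T_in − T) + Q̇.
τ = M/ṁ = 574.068 min; T_ss = T_in + Q̇/(ṁ c_p) = 37.08 + 47.00/(1.180·4.279) = 46.3884 °C.
This is linear first-order; T(t) = T_ss + (T₀ − T_ss) e^(−t/τ).
T(787.8) = 46.3884 + (-34.0984)·e^(−787.8/574.068) = 46.3884 + (-34.0984)·0.253520 = 37.7437 °C.

37.74 °C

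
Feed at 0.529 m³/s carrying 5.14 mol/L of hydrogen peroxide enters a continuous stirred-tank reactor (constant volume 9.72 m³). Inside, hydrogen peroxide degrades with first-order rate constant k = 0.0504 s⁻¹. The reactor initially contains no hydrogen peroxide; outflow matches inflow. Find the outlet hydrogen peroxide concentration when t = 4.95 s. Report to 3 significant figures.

1.08 mol/L

Accumulation = in − out − consumed: V dC/dt = Q C_in − Q C − k V C.
dC/dt = (Q/V) C_in − (Q/V + k) C; effective rate a = Q/V + k = 0.054424 + 0.0504 = 0.10482 s⁻¹.
C_ss = Q C_in/(Q + kV) = 2.6687 mol/L; C(t) = C_ss + (C₀ − C_ss) e^(−a t).
C(4.95) = 2.6687 + (-2.6687)·e^(−0.10482·4.95) = 2.6687 + (-2.6687)·0.59519 = 1.0803 mol/L.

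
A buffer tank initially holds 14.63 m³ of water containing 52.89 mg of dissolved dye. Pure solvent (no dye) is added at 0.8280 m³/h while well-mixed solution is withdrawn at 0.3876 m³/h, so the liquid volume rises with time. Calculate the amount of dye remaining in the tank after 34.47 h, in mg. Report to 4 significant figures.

Total volume: dV/dt = Q_in − Q_out = 0.440400 m³/h, so V(t) = 14.63 + 0.440400 t and V(34.47) = 29.8106 m³.
No dye enters, so dm/dt = −Q_out · (m/V).
dm/m = −Q_out dt/(V₀ + 0.440400 t); integrating gives ln(m/m₀) = −(Q_out/(Q_in−Q_out)) ln(V/V₀).
m = m₀ (V₀/V)^(Q_out/(Q_in−Q_out)) = 52.89 × (14.63/29.8106)^(0.880109) = 28.2689 mg.

28.27 mg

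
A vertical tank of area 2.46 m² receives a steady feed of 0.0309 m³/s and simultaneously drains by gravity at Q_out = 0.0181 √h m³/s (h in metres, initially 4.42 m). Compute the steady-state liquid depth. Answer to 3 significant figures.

A dh/dt = Q_in − 0.0181 √h. Steady state requires inflow = outflow:
Q_in = 0.0181 √h_ss ⇒ √h_ss = 0.0309/0.0181 = 1.7072.
h_ss = 1.7072² = 2.9145 m. (Since h₀ = 4.42 m > h_ss, the level will fall toward this value.)

2.91 m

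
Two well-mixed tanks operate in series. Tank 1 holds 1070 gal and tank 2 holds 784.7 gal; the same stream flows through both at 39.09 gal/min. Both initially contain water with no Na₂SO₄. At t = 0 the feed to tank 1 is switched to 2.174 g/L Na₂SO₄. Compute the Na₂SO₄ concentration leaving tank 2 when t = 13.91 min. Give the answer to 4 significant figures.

Species balance on tank i: dCᵢ/dt = (Cᵢ₋₁ − Cᵢ)/τᵢ with τᵢ = Vᵢ/Q.
τ₁ = 1070/39.09 = 27.3727 min; τ₂ = 784.7/39.09 = 20.0742 min.
Solving the cascade with C₁(0)=C₂(0)=0 gives C₂(t) = C_in[1 − (τ₁ e^(−t/τ₁) − τ₂ e^(−t/τ₂))/(τ₁ − τ₂)].
At t = 13.91: e^(−t/τ₁) = 0.601595, e^(−t/τ₂) = 0.500109.
C₂ = 2.174·[1 − (27.3727·0.601595 − 20.0742·0.500109)/(7.29854)] = 2.174·0.119272 = 0.259296 g/L.

0.2593 g/L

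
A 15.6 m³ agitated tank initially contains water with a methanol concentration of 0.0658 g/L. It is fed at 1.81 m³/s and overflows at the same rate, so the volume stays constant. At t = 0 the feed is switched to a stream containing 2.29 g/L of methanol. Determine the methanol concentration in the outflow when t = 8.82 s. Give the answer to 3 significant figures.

1.49 g/L

Mass balance on the solute (V constant): V dC/dt = Q(C_in − C).
So dC/dt = (C_in − C)/τ with τ = V/Q = 15.6/1.81 = 8.6188 s.
Solution: C(t) = C_in + (C₀ − C_in) e^(−t/τ).
C(8.82) = 2.29 + (0.0658 − 2.29)·e^(−8.82/8.6188) = 2.29 + (-2.2242)·0.35939 = 1.4906 g/L.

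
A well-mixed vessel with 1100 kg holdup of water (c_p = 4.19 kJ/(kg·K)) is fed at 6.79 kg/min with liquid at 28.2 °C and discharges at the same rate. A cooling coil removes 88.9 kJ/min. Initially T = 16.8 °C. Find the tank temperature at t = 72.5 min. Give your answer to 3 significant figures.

M c_p dT/dt = ṁ c_p (T_in − T) − Q̇.
τ = M/ṁ = 162.00 min; T_ss = T_in − Q̇/(ṁ c_p) = 28.2 − 88.9/(6.79·4.19) = 25.075 °C.
Solution: T(t) = T_ss + (T₀ − T_ss) e^(−t/τ).
T(72.5) = 25.075 + (-8.2752)·e^(−72.5/162.00) = 25.075 + (-8.2752)·0.63921 = 19.786 °C.

19.8 °C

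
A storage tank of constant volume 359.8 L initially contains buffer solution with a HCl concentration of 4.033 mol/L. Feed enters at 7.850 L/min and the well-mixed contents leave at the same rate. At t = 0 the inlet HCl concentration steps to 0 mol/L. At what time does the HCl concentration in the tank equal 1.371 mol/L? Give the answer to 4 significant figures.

Species balance: V dC/dt = Q(C_in − C) ⇒ τ = V/Q = 45.8344 min.
C(t) = C_in + (C₀ − C_in) e^(−t/τ). Set C = 1.371 and solve for t:
e^(−t/τ) = (C − C_in)/(C₀ − C_in) = (1.371 − 0)/(4.033 − 0) = 0.339945
t = −τ ln(…) = 45.8344 × 1.07897 = 49.4539 min.

49.45 min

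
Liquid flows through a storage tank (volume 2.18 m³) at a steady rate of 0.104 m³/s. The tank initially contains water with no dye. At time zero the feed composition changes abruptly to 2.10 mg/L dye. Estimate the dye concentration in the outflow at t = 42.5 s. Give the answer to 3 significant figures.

Species balance on the tank: V dC/dt = Q(C_in − C).
Time constant τ = V/Q = 2.18/0.104 = 20.962 s.
This is linear first-order; C(t) = C_in + (C₀ − C_in) e^(−t/τ).
C(42.5) = 2.10 + (0 − 2.10)·e^(−42.5/20.962) = 2.10 + (-2.1000)·0.13166 = 1.8235 mg/L.

1.82 mg/L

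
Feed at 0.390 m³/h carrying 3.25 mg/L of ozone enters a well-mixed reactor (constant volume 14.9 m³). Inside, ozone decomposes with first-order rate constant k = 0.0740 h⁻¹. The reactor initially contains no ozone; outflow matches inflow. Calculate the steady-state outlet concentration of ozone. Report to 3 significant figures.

V dC/dt = Q(C_in − C) − k V C.
At steady state: 0 = Q C_in − (Q + kV) C_ss, so C_ss = Q C_in/(Q + kV).
C_ss = 0.390·3.25/(0.390 + 0.0740·14.9) = 1.2675/1.4926 = 0.84919 mg/L.

0.849 mg/L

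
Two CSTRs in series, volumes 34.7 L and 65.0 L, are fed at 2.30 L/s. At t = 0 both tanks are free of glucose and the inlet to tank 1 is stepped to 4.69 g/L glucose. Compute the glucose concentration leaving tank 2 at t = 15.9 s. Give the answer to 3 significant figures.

Species balance on tank i: dCᵢ/dt = (Cᵢ₋₁ − Cᵢ)/τᵢ with τᵢ = Vᵢ/Q.
τ₁ = 34.7/2.30 = 15.087 s; τ₂ = 65.0/2.30 = 28.261 s.
Solving the cascade with C₁(0)=C₂(0)=0 gives C₂(t) = C_in[1 − (τ₁ e^(−t/τ₁) − τ₂ e^(−t/τ₂))/(τ₁ − τ₂)].
At t = 15.9: e^(−t/τ₁) = 0.34858, e^(−t/τ₂) = 0.56972.
C₂ = 4.69·[1 − (15.087·0.34858 − 28.261·0.56972)/(-13.174)] = 4.69·0.17703 = 0.83028 g/L.

0.830 g/L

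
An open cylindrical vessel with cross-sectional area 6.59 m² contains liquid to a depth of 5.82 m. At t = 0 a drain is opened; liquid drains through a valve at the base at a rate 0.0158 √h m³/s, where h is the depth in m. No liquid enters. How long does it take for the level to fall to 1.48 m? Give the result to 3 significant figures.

998 s

With no inflow, A dh/dt = −0.0158 √h.
∫ h^(−1/2) dh = −(0.0158/A) ∫ dt, giving 2√h = 2√h₀ − (0.0158/A) t.
t = 2A(√h₀ − √h)/0.0158 = 2·6.59·(√5.82 − √1.48)/0.0158
  = 13.180 × (2.4125 − 1.2166) / 0.0158 = 997.61 s.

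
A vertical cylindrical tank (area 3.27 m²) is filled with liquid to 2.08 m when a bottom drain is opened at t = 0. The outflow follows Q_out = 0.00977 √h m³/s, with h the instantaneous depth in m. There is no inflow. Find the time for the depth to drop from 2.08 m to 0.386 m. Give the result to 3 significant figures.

550 s

Mass balance (ρ constant): A dh/dt = −0.00977 √h.
∫ h^(−1/2) dh = −(0.00977/A) ∫ dt, giving 2√h = 2√h₀ − (0.00977/A) t.
t = 2A(√h₀ − √h)/0.00977 = 2·3.27·(√2.08 − √0.386)/0.00977
  = 6.5400 × (1.4422 − 0.62129) / 0.00977 = 549.53 s.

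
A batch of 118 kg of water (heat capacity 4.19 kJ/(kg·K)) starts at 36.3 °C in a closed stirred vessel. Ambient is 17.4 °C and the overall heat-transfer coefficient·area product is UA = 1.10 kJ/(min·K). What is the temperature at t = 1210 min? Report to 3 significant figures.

M c_p dT/dt = −UA(T − T_amb).
dT/dt = (T_ss − T)/τ with T_ss = T_amb = 17.400 °C, τ = M c_p/UA = 118·4.19/1.10 = 449.47 min.
Solution: T(t) = T_ss + (T₀ − T_ss) e^(−t/τ).
T(1210) = 17.400 + (18.900)·0.067742 = 18.680 °C.

18.7 °C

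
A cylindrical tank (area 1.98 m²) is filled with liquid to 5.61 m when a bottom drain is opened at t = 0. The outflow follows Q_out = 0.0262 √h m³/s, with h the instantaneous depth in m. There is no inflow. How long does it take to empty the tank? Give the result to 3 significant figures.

A dh/dt = −Q_out = −0.0262 √h.
Separate and integrate: 2(√h − √h₀) = −(0.0262/A) t.
Set h = 0: 2√h₀ = (0.0262/A) t_empty ⇒ t_empty = 2A√h₀/0.0262.
t_empty = 2·1.98·√5.61/0.0262 = 3.9600·2.3685/0.0262 = 357.99 s.

358 s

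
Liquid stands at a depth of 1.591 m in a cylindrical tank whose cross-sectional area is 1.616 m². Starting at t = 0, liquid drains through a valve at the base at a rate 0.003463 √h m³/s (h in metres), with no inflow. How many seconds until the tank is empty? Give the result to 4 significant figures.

With no inflow, A dh/dt = −0.003463 √h.
This is separable: 2 d(√h)/dt = −0.003463/A, so √h = √h₀ − (0.003463/(2A)) t.
Tank is empty when √h = 0: t_empty = 2A√h₀/0.003463.
t_empty = 2·1.616·√1.591/0.003463 = 3.23200·1.26135/0.003463 = 1177.21 s.

1177 s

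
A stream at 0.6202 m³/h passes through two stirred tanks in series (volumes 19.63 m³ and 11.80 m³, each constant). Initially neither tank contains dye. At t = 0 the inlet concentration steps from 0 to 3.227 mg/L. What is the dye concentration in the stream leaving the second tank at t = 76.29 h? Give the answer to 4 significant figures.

2.589 mg/L

Time constants: τᵢ = Vᵢ/Q for each well-mixed tank.
τ₁ = 19.63/0.6202 = 31.6511 h; τ₂ = 11.80/0.6202 = 19.0261 h.
Tank 1: C₁ = C_in(1 − e^(−t/τ₁)). Tank 2 (τ₁ ≠ τ₂): C₂ = C_in[1 − (τ₁ e^(−t/τ₁) − τ₂ e^(−t/τ₂))/(τ₁ − τ₂)].
At t = 76.29: e^(−t/τ₁) = 0.0897844, e^(−t/τ₂) = 0.0181379.
C₂ = 3.227·[1 − (31.6511·0.0897844 − 19.0261·0.0181379)/(12.6250)] = 3.227·0.802243 = 2.58884 mg/L.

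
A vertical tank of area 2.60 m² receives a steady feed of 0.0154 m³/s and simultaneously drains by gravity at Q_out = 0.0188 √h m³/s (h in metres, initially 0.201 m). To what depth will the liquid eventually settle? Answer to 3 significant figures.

0.671 m

Level balance: A dh/dt = 0.0154 − 0.0188 √h. Setting dh/dt = 0:
Q_in = 0.0188 √h_ss ⇒ √h_ss = 0.0154/0.0188 = 0.81915.
h_ss = 0.81915² = 0.67100 m. (Since h₀ = 0.201 m < h_ss, the level will rise toward this value.)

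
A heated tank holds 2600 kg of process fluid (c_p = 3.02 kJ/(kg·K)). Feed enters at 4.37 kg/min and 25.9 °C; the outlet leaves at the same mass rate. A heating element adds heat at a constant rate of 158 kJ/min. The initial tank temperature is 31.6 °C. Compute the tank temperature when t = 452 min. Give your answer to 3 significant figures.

First-law balance (no shaft work): M c_p dT/dt = ṁ c_p (T_in − T) + 158.
τ = M/ṁ = 594.97 min; T_ss = T_in + Q̇/(ṁ c_p) = 25.9 + 158/(4.37·3.02) = 37.872 °C.
T approaches T_ss exponentially: T(t) = T_ss + (T₀ − T_ss) e^(−t/τ).
T(452) = 37.872 + (-6.2721)·e^(−452/594.97) = 37.872 + (-6.2721)·0.46780 = 34.938 °C.

34.9 °C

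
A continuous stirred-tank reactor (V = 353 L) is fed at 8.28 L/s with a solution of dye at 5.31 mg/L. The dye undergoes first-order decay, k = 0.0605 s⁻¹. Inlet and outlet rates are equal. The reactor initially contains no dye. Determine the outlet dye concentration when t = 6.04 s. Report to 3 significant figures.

0.590 mg/L

Accumulation = in − out − consumed: V dC/dt = Q C_in − Q C − k V C.
This is linear with rate a = Q/V + k = 0.083956 s⁻¹.
C_ss = Q C_in/(Q + kV) = 1.4835 mg/L; C(t) = C_ss + (C₀ − C_ss) e^(−a t).
C(6.04) = 1.4835 + (-1.4835)·e^(−0.083956·6.04) = 1.4835 + (-1.4835)·0.60224 = 0.59009 mg/L.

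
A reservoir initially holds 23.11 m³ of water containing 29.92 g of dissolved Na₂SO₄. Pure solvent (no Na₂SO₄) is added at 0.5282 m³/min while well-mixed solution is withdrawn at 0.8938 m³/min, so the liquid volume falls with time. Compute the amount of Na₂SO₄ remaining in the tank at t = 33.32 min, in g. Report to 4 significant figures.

Let m(t) be the amount of Na₂SO₄. Volume: V(t) = V₀ + (Q_in − Q_out) t = 23.11 − 0.365600 t; V(33.32) = 10.9282 m³.
Solute balance: dm/dt = 0 − Q_out C = −Q_out m/V(t).
dm/m = −Q_out dt/(V₀ − 0.365600 t); integrating gives ln(m/m₀) = −(Q_out/(Q_in−Q_out)) ln(V/V₀).
m = m₀ (V₀/V)^(Q_out/(Q_in−Q_out)) = 29.92 × (23.11/10.9282)^(-2.44475) = 4.79518 g.

4.795 g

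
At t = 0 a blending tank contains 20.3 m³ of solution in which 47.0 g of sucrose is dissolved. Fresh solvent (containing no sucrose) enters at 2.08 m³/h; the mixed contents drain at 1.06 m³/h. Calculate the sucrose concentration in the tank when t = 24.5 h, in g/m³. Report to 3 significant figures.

Let m(t) be the amount of sucrose. Volume: V(t) = V₀ + (Q_in − Q_out) t = 20.3 + 1.0200 t; V(24.5) = 45.290 m³.
No sucrose enters, so dm/dt = −Q_out · (m/V).
dm/m = −Q_out dt/(V₀ + 1.0200 t); integrating gives ln(m/m₀) = −(Q_out/(Q_in−Q_out)) ln(V/V₀).
m = m₀ (V₀/V)^(Q_out/(Q_in−Q_out)) = 47.0 × (20.3/45.290)^(1.0392) = 20.414 g.
C = m/V = 20.414/45.290 = 0.45074 g/m³.

0.451 g/m³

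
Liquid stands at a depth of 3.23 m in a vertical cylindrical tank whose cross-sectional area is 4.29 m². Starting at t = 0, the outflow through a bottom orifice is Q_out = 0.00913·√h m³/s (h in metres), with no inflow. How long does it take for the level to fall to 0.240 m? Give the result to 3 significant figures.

With no inflow, A dh/dt = −0.00913 √h.
Separate and integrate: 2(√h − √h₀) = −(0.00913/A) t.
t = 2A(√h₀ − √h)/0.00913 = 2·4.29·(√3.23 − √0.240)/0.00913
  = 8.5800 × (1.7972 − 0.48990) / 0.00913 = 1228.6 s.

1230 s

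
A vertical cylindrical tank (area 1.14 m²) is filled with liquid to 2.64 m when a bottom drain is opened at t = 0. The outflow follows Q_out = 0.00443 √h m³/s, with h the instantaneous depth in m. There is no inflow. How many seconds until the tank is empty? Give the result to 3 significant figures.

With no inflow, A dh/dt = −0.00443 √h.
∫ h^(−1/2) dh = −(0.00443/A) ∫ dt, giving 2√h = 2√h₀ − (0.00443/A) t.
Set h = 0: 2√h₀ = (0.00443/A) t_empty ⇒ t_empty = 2A√h₀/0.00443.
t_empty = 2·1.14·√2.64/0.00443 = 2.2800·1.6248/0.00443 = 836.24 s.

836 s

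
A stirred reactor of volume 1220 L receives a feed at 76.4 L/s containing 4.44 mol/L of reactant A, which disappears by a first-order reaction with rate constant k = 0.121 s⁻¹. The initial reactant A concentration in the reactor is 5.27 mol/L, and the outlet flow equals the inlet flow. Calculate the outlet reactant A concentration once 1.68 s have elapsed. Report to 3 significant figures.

4.27 mol/L

V dC/dt = Q(C_in − C) − k V C.
dC/dt = (Q/V) C_in − (Q/V + k) C; effective rate a = Q/V + k = 0.062623 + 0.121 = 0.18362 s⁻¹.
C_ss = Q C_in/(Q + kV) = 1.5142 mol/L; C(t) = C_ss + (C₀ − C_ss) e^(−a t).
C(1.68) = 1.5142 + (3.7558)·e^(−0.18362·1.68) = 1.5142 + (3.7558)·0.73456 = 4.2731 mol/L.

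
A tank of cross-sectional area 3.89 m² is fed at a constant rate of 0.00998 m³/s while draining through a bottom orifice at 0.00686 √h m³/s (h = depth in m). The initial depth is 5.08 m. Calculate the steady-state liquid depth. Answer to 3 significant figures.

2.12 m

Level balance: A dh/dt = 0.00998 − 0.00686 √h. Setting dh/dt = 0:
Q_in = 0.00686 √h_ss ⇒ √h_ss = 0.00998/0.00686 = 1.4548.
h_ss = 1.4548² = 2.1165 m. (Since h₀ = 5.08 m > h_ss, the level will fall toward this value.)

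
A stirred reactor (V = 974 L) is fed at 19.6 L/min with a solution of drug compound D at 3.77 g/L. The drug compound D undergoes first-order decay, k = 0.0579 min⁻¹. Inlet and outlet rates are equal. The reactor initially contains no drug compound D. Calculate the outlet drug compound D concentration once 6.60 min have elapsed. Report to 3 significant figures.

Species balance: V dC/dt = Q C_in − Q C − k V C.
This is linear with rate a = Q/V + k = 0.078023 min⁻¹.
C_ss = Q C_in/(Q + kV) = 0.97233 g/L; C(t) = C_ss + (C₀ − C_ss) e^(−a t).
C(6.60) = 0.97233 + (-0.97233)·e^(−0.078023·6.60) = 0.97233 + (-0.97233)·0.59753 = 0.39134 g/L.

0.391 g/L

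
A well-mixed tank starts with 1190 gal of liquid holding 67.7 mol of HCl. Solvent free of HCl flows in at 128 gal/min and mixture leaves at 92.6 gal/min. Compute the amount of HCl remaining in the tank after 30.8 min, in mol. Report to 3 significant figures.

Total volume: dV/dt = Q_in − Q_out = 35.400 gal/min, so V(t) = 1190 + 35.400 t and V(30.8) = 2280.3 gal.
No HCl enters, so dm/dt = −Q_out · (m/V).
Separate: dm/m = −Q_out dt/V(t) ⇒ ln(m/m₀) = −(Q_out/(Q_in−Q_out)) ln(V/V₀).
m = m₀ (V₀/V)^(Q_out/(Q_in−Q_out)) = 67.7 × (1190/2280.3)^(2.6158) = 12.352 mol.

12.4 mol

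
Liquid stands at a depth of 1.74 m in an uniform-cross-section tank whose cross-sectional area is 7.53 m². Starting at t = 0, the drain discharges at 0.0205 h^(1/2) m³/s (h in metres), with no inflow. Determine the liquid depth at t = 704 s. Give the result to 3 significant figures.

With no inflow, A dh/dt = −0.0205 √h.
Separate and integrate: 2(√h − √h₀) = −(0.0205/A) t.
√h = √1.74 − 0.0205·704/(2·7.53) = 1.3191 − 0.95830 = 0.36079.
h = 0.36079² = 0.13017 m.

0.130 m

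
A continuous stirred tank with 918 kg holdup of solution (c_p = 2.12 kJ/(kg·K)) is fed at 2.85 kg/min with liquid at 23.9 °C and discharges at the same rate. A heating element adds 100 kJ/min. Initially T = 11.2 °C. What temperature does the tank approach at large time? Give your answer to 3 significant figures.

40.5 °C

Unsteady energy balance on the tank contents: M c_p dT/dt = ṁ c_p (T_in − T) + 100.
At steady state dT/dt = 0 ⇒ T_ss = T_in + Q̇/(ṁ c_p) = 23.9 + 100/(2.85·2.12) = 40.451 °C.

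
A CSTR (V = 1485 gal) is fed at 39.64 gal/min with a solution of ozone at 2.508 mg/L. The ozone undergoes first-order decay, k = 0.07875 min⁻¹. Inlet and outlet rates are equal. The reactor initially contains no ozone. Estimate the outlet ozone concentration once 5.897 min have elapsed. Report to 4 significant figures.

Species balance: V dC/dt = Q C_in − Q C − k V C.
dC/dt = (Q/V) C_in − (Q/V + k) C; effective rate a = Q/V + k = 0.0266936 + 0.07875 = 0.105444 min⁻¹.
C_ss = Q C_in/(Q + kV) = 0.634913 mg/L; C(t) = C_ss + (C₀ − C_ss) e^(−a t).
C(5.897) = 0.634913 + (-0.634913)·e^(−0.105444·5.897) = 0.634913 + (-0.634913)·0.536977 = 0.293980 mg/L.

0.2940 mg/L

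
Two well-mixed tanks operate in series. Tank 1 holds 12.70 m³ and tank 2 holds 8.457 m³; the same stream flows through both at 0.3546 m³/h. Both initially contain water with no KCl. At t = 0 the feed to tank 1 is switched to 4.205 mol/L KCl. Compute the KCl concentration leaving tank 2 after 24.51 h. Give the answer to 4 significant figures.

Time constants: τᵢ = Vᵢ/Q for each well-mixed tank.
τ₁ = 12.70/0.3546 = 35.8150 h; τ₂ = 8.457/0.3546 = 23.8494 h.
Tank 1: C₁ = C_in(1 − e^(−t/τ₁)). Tank 2 (τ₁ ≠ τ₂): C₂ = C_in[1 − (τ₁ e^(−t/τ₁) − τ₂ e^(−t/τ₂))/(τ₁ − τ₂)].
At t = 24.51: e^(−t/τ₁) = 0.504418, e^(−t/τ₂) = 0.357830.
C₂ = 4.205·[1 − (35.8150·0.504418 − 23.8494·0.357830)/(11.9656)] = 4.205·0.203407 = 0.855327 mol/L.

0.8553 mol/L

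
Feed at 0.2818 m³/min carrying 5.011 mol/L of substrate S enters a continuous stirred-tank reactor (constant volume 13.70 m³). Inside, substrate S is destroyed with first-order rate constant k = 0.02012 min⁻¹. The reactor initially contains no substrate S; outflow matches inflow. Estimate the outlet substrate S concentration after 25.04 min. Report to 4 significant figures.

Accumulation = in − out − consumed: V dC/dt = Q C_in − Q C − k V C.
dC/dt = (Q/V) C_in − (Q/V + k) C; effective rate a = Q/V + k = 0.0205693 + 0.02012 = 0.0406893 min⁻¹.
C_ss = Q C_in/(Q + kV) = 2.53317 mol/L; C(t) = C_ss + (C₀ − C_ss) e^(−a t).
C(25.04) = 2.53317 + (-2.53317)·e^(−0.0406893·25.04) = 2.53317 + (-2.53317)·0.361006 = 1.61868 mol/L.

1.619 mol/L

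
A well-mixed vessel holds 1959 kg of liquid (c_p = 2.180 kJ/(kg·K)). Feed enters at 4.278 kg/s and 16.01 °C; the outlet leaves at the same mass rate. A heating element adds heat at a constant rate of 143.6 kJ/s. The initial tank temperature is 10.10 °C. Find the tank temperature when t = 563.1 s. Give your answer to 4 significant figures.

25.18 °C

Energy balance: M c_p dT/dt = ṁ c_p (T_in − T) + 143.6.
τ = M/ṁ = 457.924 s; T_ss = T_in + Q̇/(ṁ c_p) = 16.01 + 143.6/(4.278·2.180) = 31.4077 °C.
Integrating: T(t) = T_ss + (T₀ − T_ss) e^(−t/τ).
T(563.1) = 31.4077 + (-21.3077)·e^(−563.1/457.924) = 31.4077 + (-21.3077)·0.292386 = 25.1777 °C.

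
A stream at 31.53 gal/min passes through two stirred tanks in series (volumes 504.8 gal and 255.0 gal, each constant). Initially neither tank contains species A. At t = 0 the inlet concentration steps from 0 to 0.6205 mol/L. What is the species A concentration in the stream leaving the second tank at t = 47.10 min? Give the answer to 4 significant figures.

Species balance on tank i: dCᵢ/dt = (Cᵢ₋₁ − Cᵢ)/τᵢ with τᵢ = Vᵢ/Q.
τ₁ = 504.8/31.53 = 16.0101 min; τ₂ = 255.0/31.53 = 8.08754 min.
Solving the cascade with C₁(0)=C₂(0)=0 gives C₂(t) = C_in[1 − (τ₁ e^(−t/τ₁) − τ₂ e^(−t/τ₂))/(τ₁ − τ₂)].
At t = 47.10: e^(−t/τ₁) = 0.0527662, e^(−t/τ₂) = 0.00295642.
C₂ = 0.6205·[1 − (16.0101·0.0527662 − 8.08754·0.00295642)/(7.92261)] = 0.6205·0.896387 = 0.556208 mol/L.

0.5562 mol/L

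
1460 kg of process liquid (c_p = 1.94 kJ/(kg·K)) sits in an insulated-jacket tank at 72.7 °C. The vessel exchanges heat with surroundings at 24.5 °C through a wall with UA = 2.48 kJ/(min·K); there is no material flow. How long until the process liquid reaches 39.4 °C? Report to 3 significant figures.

First-law balance (no shaft work): M c_p dT/dt = −UA(T − T_amb).
τ = M c_p/UA = 1142.1 min; T_ss = T_amb = 24.500 °C.
T(t) = T_ss + (T₀ − T_ss)e^(−t/τ); set T = 39.4:
t = −τ ln[(T − T_ss)/(T₀ − T_ss)] = −1142.1 · ln(0.30913) = 1340.8 min.

1340 min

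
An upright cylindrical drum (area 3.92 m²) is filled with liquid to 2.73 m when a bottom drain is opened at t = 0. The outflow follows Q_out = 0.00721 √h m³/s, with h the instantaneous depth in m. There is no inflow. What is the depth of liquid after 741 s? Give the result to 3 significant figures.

With no inflow, A dh/dt = −0.00721 √h.
∫ h^(−1/2) dh = −(0.00721/A) ∫ dt, giving 2√h = 2√h₀ − (0.00721/A) t.
√h = √2.73 − 0.00721·741/(2·3.92) = 1.6523 − 0.68146 = 0.97082.
h = 0.97082² = 0.94248 m.

0.942 m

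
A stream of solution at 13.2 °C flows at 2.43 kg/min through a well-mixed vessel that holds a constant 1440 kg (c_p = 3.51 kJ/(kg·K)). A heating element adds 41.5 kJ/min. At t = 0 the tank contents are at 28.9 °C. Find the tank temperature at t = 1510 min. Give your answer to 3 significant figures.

Energy balance: M c_p dT/dt = ṁ c_p (T_in − T) + 41.5.
Rearrange: dT/dt = (T_ss − T)/τ with τ = M/ṁ = 592.59 min and T_ss = T_in + Q̇/(ṁ c_p) = 18.066 °C.
Solution: T(t) = T_ss + (T₀ − T_ss) e^(−t/τ).
T(1510) = 18.066 + (10.834)·e^(−1510/592.59) = 18.066 + (10.834)·0.078228 = 18.913 °C.

18.9 °C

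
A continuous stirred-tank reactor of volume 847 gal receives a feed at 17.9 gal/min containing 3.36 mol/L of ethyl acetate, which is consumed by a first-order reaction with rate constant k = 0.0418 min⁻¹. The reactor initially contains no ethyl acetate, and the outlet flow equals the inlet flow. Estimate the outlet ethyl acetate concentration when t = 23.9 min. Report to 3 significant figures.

0.878 mol/L

V dC/dt = Q(C_in − C) − k V C.
This is linear with rate a = Q/V + k = 0.062933 min⁻¹.
C_ss = Q C_in/(Q + kV) = 1.1283 mol/L; C(t) = C_ss + (C₀ − C_ss) e^(−a t).
C(23.9) = 1.1283 + (-1.1283)·e^(−0.062933·23.9) = 1.1283 + (-1.1283)·0.22222 = 0.87758 mol/L.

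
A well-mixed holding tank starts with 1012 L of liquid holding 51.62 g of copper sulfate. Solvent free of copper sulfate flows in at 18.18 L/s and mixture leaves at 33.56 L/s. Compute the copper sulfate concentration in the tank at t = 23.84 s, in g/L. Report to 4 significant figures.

0.02997 g/L

Let m(t) be the amount of copper sulfate. Volume: V(t) = V₀ + (Q_in − Q_out) t = 1012 − 15.3800 t; V(23.84) = 645.341 L.
No copper sulfate enters, so dm/dt = −Q_out · (m/V).
Separate: dm/m = −Q_out dt/V(t) ⇒ ln(m/m₀) = −(Q_out/(Q_in−Q_out)) ln(V/V₀).
m = m₀ (V₀/V)^(Q_out/(Q_in−Q_out)) = 51.62 × (1012/645.341)^(-2.18205) = 19.3403 g.
C = m/V = 19.3403/645.341 = 0.0299691 g/L.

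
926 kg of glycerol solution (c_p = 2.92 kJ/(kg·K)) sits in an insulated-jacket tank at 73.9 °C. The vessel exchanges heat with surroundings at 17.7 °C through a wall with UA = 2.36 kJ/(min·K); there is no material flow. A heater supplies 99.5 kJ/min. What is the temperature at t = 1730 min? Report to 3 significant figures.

63.0 °C

Lumped-capacitance energy balance: M c_p dT/dt = UA(T_amb − T) + Q̇.
dT/dt = (T_ss − T)/τ with T_ss = T_amb + Q̇/UA = 17.7 + 99.5/2.36 = 59.861 °C, τ = M c_p/UA = 926·2.92/2.36 = 1145.7 min.
Solution: T(t) = T_ss + (T₀ − T_ss) e^(−t/τ).
T(1730) = 59.861 + (14.039)·0.22092 = 62.963 °C.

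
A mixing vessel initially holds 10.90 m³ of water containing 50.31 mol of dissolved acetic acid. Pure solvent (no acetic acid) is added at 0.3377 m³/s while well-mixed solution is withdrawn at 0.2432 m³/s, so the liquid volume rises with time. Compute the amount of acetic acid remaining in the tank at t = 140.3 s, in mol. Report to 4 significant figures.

6.488 mol

Let m(t) be the amount of acetic acid. Volume: V(t) = V₀ + (Q_in − Q_out) t = 10.90 + 0.0945000 t; V(140.3) = 24.1584 m³.
Solute balance: dm/dt = 0 − Q_out C = −Q_out m/V(t).
dm/m = −Q_out dt/(V₀ + 0.0945000 t); integrating gives ln(m/m₀) = −(Q_out/(Q_in−Q_out)) ln(V/V₀).
m = m₀ (V₀/V)^(Q_out/(Q_in−Q_out)) = 50.31 × (10.90/24.1584)^(2.57354) = 6.48832 mol.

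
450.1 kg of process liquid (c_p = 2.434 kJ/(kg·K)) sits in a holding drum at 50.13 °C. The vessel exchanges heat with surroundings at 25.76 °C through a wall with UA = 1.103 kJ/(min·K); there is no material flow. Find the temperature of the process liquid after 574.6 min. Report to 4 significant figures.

39.43 °C

Lumped-capacitance energy balance: M c_p dT/dt = UA(T_amb − T).
dT/dt = (T_ss − T)/τ with T_ss = T_amb = 25.7600 °C, τ = M c_p/UA = 450.1·2.434/1.103 = 993.240 min.
This is linear first-order; T(t) = T_ss + (T₀ − T_ss) e^(−t/τ).
T(574.6) = 25.7600 + (24.3700)·0.560733 = 39.4251 °C.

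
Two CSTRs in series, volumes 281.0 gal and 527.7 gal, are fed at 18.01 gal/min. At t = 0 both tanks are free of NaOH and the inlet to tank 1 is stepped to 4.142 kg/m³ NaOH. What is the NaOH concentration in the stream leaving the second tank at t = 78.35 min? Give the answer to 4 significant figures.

Species balance on tank i: dCᵢ/dt = (Cᵢ₋₁ − Cᵢ)/τᵢ with τᵢ = Vᵢ/Q.
τ₁ = 281.0/18.01 = 15.6024 min; τ₂ = 527.7/18.01 = 29.3004 min.
Solving the cascade with C₁(0)=C₂(0)=0 gives C₂(t) = C_in[1 − (τ₁ e^(−t/τ₁) − τ₂ e^(−t/τ₂))/(τ₁ − τ₂)].
At t = 78.35: e^(−t/τ₁) = 0.00659364, e^(−t/τ₂) = 0.0689740.
C₂ = 4.142·[1 − (15.6024·0.00659364 − 29.3004·0.0689740)/(-13.6979)] = 4.142·0.859973 = 3.56201 kg/m³.

3.562 kg/m³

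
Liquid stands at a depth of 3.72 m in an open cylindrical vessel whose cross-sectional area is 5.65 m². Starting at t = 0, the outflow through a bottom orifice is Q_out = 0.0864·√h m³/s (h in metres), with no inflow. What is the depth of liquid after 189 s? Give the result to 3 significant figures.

With no inflow, A dh/dt = −0.0864 √h.
This is separable: 2 d(√h)/dt = −0.0864/A, so √h = √h₀ − (0.0864/(2A)) t.
√h = √3.72 − 0.0864·189/(2·5.65) = 1.9287 − 1.4451 = 0.48363.
h = 0.48363² = 0.23390 m.

0.234 m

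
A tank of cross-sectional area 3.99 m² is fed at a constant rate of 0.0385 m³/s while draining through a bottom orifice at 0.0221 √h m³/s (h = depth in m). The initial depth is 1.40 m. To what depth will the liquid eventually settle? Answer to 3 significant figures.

Mass balance (ρ constant): A dh/dt = Q_in − 0.0221 √h. At steady state dh/dt = 0:
Q_in = 0.0221 √h_ss ⇒ √h_ss = 0.0385/0.0221 = 1.7421.
h_ss = 1.7421² = 3.0348 m. (Since h₀ = 1.40 m < h_ss, the level will rise toward this value.)

3.03 m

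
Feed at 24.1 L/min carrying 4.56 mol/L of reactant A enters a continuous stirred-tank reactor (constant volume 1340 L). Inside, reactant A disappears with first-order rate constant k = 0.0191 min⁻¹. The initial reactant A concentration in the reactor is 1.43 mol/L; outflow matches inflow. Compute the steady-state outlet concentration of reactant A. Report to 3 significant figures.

Accumulation = in − out − consumed: V dC/dt = Q C_in − Q C − k V C.
At steady state: 0 = Q C_in − (Q + kV) C_ss, so C_ss = Q C_in/(Q + kV).
C_ss = 24.1·4.56/(24.1 + 0.0191·1340) = 109.90/49.694 = 2.2115 mol/L.

2.21 mol/L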